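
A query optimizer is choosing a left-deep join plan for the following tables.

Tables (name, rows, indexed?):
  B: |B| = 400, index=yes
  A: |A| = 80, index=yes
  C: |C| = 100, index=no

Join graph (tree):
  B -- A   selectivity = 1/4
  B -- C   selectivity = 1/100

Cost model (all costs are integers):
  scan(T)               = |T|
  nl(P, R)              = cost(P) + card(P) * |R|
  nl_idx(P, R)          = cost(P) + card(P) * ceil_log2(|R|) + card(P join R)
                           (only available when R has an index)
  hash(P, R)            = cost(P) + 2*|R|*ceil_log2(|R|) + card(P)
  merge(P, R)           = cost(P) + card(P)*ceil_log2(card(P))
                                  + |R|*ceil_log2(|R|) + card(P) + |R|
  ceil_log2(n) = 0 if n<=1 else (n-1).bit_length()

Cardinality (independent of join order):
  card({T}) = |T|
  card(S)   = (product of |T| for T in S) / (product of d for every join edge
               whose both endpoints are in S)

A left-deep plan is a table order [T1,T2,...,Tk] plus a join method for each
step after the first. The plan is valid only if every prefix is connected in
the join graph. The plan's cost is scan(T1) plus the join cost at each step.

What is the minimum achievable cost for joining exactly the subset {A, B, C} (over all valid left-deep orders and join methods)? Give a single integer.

Selinger DP over subsets of {A,B,C}:
  {B}: scan cost=400, card=400
  {A}: scan cost=80, card=80
  {C}: scan cost=100, card=100
  {AB}: card=8000; try (A,hash)→1920, (B,merge)→4720, (A,merge)→5040, (B,hash)→7360, (B,nl_idx)→8800, (A,nl_idx)→11200 …(+2); best=1920 via (A,hash)
  {BC}: card=400; try (B,nl_idx)→1400, (C,hash)→2200, (B,merge)→4900, (C,merge)→5200, (B,hash)→7400, (B,nl)→40100 …(+1); best=1400 via (B,nl_idx)
  {ABC}: card=8000; try (A,hash)→2920, (A,merge)→6040, (C,hash)→11320, (A,nl_idx)→12200, (A,nl)→33400, (C,merge)→114720 …(+1); best=2920 via (A,hash)

2920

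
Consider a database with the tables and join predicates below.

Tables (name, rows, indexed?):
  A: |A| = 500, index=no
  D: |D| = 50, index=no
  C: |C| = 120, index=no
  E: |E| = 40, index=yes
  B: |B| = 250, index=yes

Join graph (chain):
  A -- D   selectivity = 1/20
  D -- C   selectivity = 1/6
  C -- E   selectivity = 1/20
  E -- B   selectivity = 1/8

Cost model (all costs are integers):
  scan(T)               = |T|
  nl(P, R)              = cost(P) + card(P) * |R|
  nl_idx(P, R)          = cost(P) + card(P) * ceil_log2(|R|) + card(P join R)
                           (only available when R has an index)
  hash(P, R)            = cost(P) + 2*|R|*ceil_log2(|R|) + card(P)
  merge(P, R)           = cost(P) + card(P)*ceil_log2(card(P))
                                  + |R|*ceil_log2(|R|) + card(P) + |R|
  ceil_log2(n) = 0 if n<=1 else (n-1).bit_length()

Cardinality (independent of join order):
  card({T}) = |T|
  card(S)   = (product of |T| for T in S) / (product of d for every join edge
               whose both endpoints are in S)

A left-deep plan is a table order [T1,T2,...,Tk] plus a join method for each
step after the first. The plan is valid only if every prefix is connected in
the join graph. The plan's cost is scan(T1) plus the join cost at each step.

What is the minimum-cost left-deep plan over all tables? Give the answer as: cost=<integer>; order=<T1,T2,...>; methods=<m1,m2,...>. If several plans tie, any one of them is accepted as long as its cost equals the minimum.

cost=66560; order=C,E,D,A,B; methods=hash,hash,hash,hash

Selinger DP (subsets sized 1..n):
  {A}: scan cost=500, card=500
  {D}: scan cost=50, card=50
  {C}: scan cost=120, card=120
  {E}: scan cost=40, card=40
  {B}: scan cost=250, card=250
  {AD}: card=1250; try (D,hash)→1600, (A,merge)→5400, (D,merge)→5850, (A,hash)→9100, (A,nl)→25050, (D,nl)→25500; best=1600 via (D,hash)
  {CD}: card=1000; try (D,hash)→840, (C,merge)→1360, (D,merge)→1430, (C,hash)→1780, (C,nl)→6050, (D,nl)→6120; best=840 via (D,hash)
  {CE}: card=240; try (E,hash)→720, (E,nl_idx)→1080, (C,merge)→1280, (E,merge)→1360, (C,hash)→1760, (C,nl)→4840 …(+1); best=720 via (E,hash)
  {BE}: card=1250; try (E,hash)→980, (B,nl_idx)→1610, (B,merge)→2570, (E,merge)→2780, (E,nl_idx)→3000, (B,hash)→4080 …(+2); best=980 via (E,hash)
  {ACD}: card=25000; try (C,hash)→4530, (A,hash)→10840, (A,merge)→16840, (C,merge)→17560, (C,nl)→151600, (A,nl)→500840; best=4530 via (C,hash)
  {CDE}: card=2000; try (D,hash)→1560, (E,hash)→2320, (D,merge)→3230, (E,nl_idx)→8840, (E,merge)→12120, (D,nl)→12720 …(+1); best=1560 via (D,hash)
  {BCE}: card=7500; try (C,hash)→3910, (B,hash)→4960, (B,merge)→5130, (B,nl_idx)→10140, (C,merge)→16940, (B,nl)→60720 …(+1); best=3910 via (C,hash)
  {ACDE}: card=50000; try (A,hash)→12560, (E,hash)→30010, (A,merge)→30560, (E,nl_idx)→204530, (E,merge)→404810, (A,nl)→1001560 …(+1); best=12560 via (A,hash)
  {BCDE}: card=62500; try (B,hash)→7560, (D,hash)→12010, (B,merge)→27810, (B,nl_idx)→80060, (D,merge)→109260, (D,nl)→378910 …(+1); best=7560 via (B,hash)
  {ABCDE}: card=1562500; try (B,hash)→66560, (A,hash)→79060, (B,merge)→864810, (A,merge)→1075060, (B,nl_idx)→1975060, (B,nl)→12512560 …(+1); best=66560 via (B,hash)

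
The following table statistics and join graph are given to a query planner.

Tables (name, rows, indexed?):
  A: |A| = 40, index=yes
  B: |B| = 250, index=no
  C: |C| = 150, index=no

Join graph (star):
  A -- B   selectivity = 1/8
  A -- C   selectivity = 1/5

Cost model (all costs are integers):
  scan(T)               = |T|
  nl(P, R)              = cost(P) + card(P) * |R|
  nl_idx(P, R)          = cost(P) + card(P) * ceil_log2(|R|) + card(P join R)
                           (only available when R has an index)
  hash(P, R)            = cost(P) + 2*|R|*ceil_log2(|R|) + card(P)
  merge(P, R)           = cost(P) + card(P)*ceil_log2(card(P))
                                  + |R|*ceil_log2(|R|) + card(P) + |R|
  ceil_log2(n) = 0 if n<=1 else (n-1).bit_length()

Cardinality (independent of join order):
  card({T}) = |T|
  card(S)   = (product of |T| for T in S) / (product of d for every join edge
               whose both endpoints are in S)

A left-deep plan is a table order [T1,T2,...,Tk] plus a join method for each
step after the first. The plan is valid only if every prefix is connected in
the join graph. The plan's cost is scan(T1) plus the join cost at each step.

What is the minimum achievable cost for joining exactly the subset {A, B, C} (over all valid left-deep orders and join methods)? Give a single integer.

4630

Selinger DP over subsets of {A,B,C}:
  {A}: scan cost=40, card=40
  {B}: scan cost=250, card=250
  {C}: scan cost=150, card=150
  {AB}: card=1250; try (A,hash)→980, (B,merge)→2570, (A,merge)→2780, (A,nl_idx)→3000, (B,hash)→4080, (B,nl)→10040 …(+1); best=980 via (A,hash)
  {AC}: card=1200; try (A,hash)→780, (C,merge)→1670, (A,merge)→1780, (A,nl_idx)→2250, (C,hash)→2480, (C,nl)→6040 …(+1); best=780 via (A,hash)
  {ABC}: card=37500; try (C,hash)→4630, (B,hash)→5980, (C,merge)→17330, (B,merge)→17430, (C,nl)→188480, (B,nl)→300780; best=4630 via (C,hash)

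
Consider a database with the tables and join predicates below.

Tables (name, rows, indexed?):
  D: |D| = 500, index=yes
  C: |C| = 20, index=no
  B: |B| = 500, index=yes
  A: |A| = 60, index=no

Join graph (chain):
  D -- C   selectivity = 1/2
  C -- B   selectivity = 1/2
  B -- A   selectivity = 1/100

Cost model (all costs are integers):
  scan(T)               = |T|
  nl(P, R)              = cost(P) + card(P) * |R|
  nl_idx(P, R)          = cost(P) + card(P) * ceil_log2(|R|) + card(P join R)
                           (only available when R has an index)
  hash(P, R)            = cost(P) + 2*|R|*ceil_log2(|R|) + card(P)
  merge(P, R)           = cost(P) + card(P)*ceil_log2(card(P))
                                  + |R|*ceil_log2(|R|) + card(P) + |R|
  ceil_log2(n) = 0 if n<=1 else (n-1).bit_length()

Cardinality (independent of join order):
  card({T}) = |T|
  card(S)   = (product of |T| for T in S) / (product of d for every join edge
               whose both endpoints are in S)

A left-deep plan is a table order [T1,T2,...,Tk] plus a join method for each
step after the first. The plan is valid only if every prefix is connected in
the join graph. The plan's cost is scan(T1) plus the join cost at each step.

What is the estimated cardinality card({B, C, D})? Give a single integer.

Tables in S: B(500), C(20), D(500)
Edges inside S: D-C(d=2), C-B(d=2)
numerator = 500 * 20 * 500 = 5000000
denominator = 2 * 2 = 4
card(S) = 5000000 / 4 = 1250000

1250000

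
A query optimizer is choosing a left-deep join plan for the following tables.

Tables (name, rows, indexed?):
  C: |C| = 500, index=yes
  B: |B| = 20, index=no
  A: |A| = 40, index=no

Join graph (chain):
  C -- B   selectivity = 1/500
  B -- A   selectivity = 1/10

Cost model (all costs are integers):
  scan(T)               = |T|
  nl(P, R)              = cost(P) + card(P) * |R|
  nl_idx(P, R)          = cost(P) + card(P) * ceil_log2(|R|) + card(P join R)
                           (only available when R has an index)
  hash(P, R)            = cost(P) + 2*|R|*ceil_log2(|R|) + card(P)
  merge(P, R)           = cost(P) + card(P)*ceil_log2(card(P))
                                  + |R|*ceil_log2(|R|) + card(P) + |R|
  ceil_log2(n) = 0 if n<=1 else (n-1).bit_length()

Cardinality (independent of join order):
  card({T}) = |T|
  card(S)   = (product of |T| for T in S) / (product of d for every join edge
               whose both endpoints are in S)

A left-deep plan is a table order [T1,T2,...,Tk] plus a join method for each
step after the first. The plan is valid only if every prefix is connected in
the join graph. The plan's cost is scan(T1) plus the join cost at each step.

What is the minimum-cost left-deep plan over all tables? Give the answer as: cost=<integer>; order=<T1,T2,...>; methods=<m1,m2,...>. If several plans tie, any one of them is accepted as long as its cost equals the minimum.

cost=620; order=B,C,A; methods=nl_idx,merge

Selinger DP (subsets sized 1..n):
  {C}: scan cost=500, card=500
  {B}: scan cost=20, card=20
  {A}: scan cost=40, card=40
  {BC}: card=20; try (C,nl_idx)→220, (B,hash)→1200, (C,merge)→5140, (B,merge)→5620, (C,hash)→9040, (C,nl)→10020 …(+1); best=220 via (C,nl_idx)
  {AB}: card=80; try (B,hash)→280, (A,merge)→420, (B,merge)→440, (A,hash)→520, (A,nl)→820, (B,nl)→840; best=280 via (B,hash)
  {ABC}: card=80; try (A,merge)→620, (A,hash)→720, (A,nl)→1020, (C,nl_idx)→1080, (C,merge)→5920, (C,hash)→9360 …(+1); best=620 via (A,merge)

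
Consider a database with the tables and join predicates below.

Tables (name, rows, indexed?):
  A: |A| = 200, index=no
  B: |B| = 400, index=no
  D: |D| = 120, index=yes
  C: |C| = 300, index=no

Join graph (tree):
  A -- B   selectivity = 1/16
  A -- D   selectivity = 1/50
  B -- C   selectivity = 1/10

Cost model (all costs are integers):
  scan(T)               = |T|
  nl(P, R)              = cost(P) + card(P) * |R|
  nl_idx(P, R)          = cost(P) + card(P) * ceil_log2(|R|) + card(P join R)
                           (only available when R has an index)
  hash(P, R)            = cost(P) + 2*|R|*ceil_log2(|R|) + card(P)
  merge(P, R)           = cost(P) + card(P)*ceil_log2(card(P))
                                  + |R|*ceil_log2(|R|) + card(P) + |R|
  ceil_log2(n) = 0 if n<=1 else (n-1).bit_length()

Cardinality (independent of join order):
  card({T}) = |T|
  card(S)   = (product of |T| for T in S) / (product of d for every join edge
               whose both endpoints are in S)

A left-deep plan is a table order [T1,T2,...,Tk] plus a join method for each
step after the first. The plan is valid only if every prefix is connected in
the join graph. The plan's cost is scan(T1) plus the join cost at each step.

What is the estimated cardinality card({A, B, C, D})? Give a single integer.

360000

Tables in S: A(200), B(400), C(300), D(120)
Edges inside S: A-B(d=16), A-D(d=50), B-C(d=10)
numerator = 200 * 400 * 300 * 120 = 2880000000
denominator = 16 * 50 * 10 = 8000
card(S) = 2880000000 / 8000 = 360000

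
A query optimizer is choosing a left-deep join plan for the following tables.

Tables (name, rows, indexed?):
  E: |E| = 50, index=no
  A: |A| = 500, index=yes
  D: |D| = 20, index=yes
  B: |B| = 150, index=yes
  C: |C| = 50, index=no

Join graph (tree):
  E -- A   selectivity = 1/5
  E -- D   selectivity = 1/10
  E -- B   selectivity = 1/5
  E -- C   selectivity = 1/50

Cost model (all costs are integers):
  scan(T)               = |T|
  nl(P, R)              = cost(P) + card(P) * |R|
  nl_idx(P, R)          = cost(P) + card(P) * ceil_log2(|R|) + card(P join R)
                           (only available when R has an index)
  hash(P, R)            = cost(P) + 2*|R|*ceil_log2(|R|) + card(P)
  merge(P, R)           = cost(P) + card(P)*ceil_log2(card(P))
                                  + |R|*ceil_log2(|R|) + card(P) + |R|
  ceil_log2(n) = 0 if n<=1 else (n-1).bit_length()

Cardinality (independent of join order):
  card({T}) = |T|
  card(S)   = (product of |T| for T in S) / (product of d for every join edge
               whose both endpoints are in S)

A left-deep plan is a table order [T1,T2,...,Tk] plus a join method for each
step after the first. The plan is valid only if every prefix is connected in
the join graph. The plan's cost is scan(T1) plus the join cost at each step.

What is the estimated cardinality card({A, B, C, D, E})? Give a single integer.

Tables in S: A(500), B(150), C(50), D(20), E(50)
Edges inside S: E-A(d=5), E-D(d=10), E-B(d=5), E-C(d=50)
numerator = 500 * 150 * 50 * 20 * 50 = 3750000000
denominator = 5 * 10 * 5 * 50 = 12500
card(S) = 3750000000 / 12500 = 300000

300000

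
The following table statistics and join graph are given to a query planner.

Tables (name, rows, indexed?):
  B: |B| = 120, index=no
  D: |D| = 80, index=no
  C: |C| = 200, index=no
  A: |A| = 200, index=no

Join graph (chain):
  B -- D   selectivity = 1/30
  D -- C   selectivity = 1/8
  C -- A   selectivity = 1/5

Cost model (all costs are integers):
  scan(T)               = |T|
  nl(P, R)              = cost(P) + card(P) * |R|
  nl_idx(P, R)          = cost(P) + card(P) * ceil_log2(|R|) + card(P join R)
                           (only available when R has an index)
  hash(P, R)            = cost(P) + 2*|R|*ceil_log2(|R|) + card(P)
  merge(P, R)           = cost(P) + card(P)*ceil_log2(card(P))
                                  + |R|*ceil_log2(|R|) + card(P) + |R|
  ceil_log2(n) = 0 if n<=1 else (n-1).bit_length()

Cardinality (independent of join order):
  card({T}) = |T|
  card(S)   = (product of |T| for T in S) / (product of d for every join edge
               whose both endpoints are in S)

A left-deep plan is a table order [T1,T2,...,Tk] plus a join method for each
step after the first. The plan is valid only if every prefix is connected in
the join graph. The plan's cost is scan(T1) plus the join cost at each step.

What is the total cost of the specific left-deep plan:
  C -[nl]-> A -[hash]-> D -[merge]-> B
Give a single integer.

1490280

step 1: scan C: cost=200, card=200
step 2: join A via nl
    card(P join A) = 200*200/(5) = 8000
    cost = 200 + 200*200 = 40200
step 3: join D via hash
    card(P join D) = 8000*80/(8) = 80000
    cost = 40200 + 2*80*7 + 8000 = 49320
step 4: join B via merge
    card(P join B) = 80000*120/(30) = 320000
    cost = 49320 + 80000*17 + 120*7 + 80000 + 120 = 1490280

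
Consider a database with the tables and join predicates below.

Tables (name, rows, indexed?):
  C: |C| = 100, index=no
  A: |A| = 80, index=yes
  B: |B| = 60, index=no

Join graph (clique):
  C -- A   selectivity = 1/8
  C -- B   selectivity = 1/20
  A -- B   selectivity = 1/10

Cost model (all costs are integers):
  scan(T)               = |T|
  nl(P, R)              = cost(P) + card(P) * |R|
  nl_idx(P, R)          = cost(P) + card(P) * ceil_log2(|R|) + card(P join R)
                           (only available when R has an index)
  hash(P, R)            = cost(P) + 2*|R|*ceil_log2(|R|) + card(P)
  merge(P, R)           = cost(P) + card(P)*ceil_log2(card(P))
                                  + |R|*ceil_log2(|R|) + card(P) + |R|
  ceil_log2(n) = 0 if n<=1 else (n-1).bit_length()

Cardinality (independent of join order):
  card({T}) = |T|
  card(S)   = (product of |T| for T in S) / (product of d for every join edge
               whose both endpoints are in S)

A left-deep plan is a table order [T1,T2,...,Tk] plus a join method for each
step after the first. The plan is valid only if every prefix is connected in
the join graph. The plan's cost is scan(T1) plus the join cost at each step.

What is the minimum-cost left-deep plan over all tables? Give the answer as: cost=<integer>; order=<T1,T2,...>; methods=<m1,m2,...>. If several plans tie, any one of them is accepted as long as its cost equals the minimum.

Selinger DP (subsets sized 1..n):
  {C}: scan cost=100, card=100
  {A}: scan cost=80, card=80
  {B}: scan cost=60, card=60
  {AC}: card=1000; try (A,hash)→1320, (C,merge)→1520, (A,merge)→1540, (C,hash)→1560, (A,nl_idx)→1800, (C,nl)→8080 …(+1); best=1320 via (A,hash)
  {BC}: card=300; try (B,hash)→920, (C,merge)→1280, (B,merge)→1320, (C,hash)→1520, (C,nl)→6060, (B,nl)→6100; best=920 via (B,hash)
  {AB}: card=480; try (B,hash)→880, (A,nl_idx)→960, (A,merge)→1120, (B,merge)→1140, (A,hash)→1240, (A,nl)→4860 …(+1); best=880 via (B,hash)
  {ABC}: card=300; try (A,hash)→2340, (C,hash)→2760, (B,hash)→3040, (A,nl_idx)→3320, (A,merge)→4560, (C,merge)→6480 …(+4); best=2340 via (A,hash)

cost=2340; order=C,B,A; methods=hash,hash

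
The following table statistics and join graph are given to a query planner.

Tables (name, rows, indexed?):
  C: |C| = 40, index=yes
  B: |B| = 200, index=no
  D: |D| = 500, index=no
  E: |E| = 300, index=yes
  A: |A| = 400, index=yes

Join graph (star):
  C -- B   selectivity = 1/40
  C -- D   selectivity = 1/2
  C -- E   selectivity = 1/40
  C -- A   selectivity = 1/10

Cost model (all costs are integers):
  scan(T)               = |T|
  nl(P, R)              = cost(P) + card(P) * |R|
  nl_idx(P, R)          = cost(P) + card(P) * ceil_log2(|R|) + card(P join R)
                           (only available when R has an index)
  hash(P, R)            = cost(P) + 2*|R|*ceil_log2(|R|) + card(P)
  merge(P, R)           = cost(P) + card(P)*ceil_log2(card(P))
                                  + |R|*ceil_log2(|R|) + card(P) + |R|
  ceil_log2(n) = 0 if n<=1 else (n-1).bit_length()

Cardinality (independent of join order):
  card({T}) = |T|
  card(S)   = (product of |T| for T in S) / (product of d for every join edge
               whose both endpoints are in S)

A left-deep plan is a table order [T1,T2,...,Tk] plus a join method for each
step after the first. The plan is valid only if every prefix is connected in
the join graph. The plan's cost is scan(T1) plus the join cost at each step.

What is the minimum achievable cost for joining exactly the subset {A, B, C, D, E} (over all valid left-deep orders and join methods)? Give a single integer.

Selinger DP over subsets of {A,B,C,D,E}:
  {C}: scan cost=40, card=40
  {B}: scan cost=200, card=200
  {D}: scan cost=500, card=500
  {E}: scan cost=300, card=300
  {A}: scan cost=400, card=400
  {BC}: card=200; try (C,hash)→880, (C,nl_idx)→1600, (B,merge)→2120, (C,merge)→2280, (B,hash)→3280, (B,nl)→8040 …(+1); best=880 via (C,hash)
  {CD}: card=10000; try (C,hash)→1480, (D,merge)→5320, (C,merge)→5780, (D,hash)→9080, (C,nl_idx)→13500, (D,nl)→20040 …(+1); best=1480 via (C,hash)
  {CE}: card=300; try (E,nl_idx)→700, (C,hash)→1080, (C,nl_idx)→2400, (E,merge)→3320, (C,merge)→3580, (E,hash)→5480 …(+2); best=700 via (E,nl_idx)
  {AC}: card=1600; try (C,hash)→1280, (A,nl_idx)→2000, (A,merge)→4320, (C,nl_idx)→4400, (C,merge)→4680, (A,hash)→7280 …(+2); best=1280 via (C,hash)
  {BCD}: card=50000; try (D,merge)→7680, (D,hash)→10080, (B,hash)→14680, (D,nl)→100880, (B,merge)→153280, (B,nl)→2001480; best=7680 via (D,merge)
  {BCE}: card=1500; try (E,nl_idx)→4180, (B,hash)→4200, (B,merge)→5500, (E,merge)→5680, (E,hash)→6480, (B,nl)→60700 …(+1); best=4180 via (E,nl_idx)
  {ABC}: card=8000; try (B,hash)→6080, (A,merge)→6680, (A,hash)→8280, (A,nl_idx)→10680, (B,merge)→22280, (A,nl)→80880 …(+1); best=6080 via (B,hash)
  {CDE}: card=75000; try (D,merge)→8700, (D,hash)→10000, (E,hash)→16880, (D,nl)→150700, (E,merge)→154480, (E,nl_idx)→166480 …(+1); best=8700 via (D,merge)
  {ACD}: card=400000; try (D,hash)→11880, (A,hash)→18680, (D,merge)→25480, (A,merge)→155480, (A,nl_idx)→491480, (D,nl)→801280 …(+1); best=11880 via (D,hash)
  {ACE}: card=12000; try (A,merge)→7700, (A,hash)→8200, (E,hash)→8280, (A,nl_idx)→15400, (E,merge)→23480, (E,nl_idx)→27680 …(+2); best=7700 via (A,merge)
  {BCDE}: card=375000; try (D,hash)→14680, (D,merge)→27180, (E,hash)→63080, (B,hash)→86900, (D,nl)→754180, (E,nl_idx)→832680 …(+4); best=14680 via (D,hash)
  {ABCD}: card=2000000; try (D,hash)→23080, (A,hash)→64880, (D,merge)→123080, (B,hash)→415080, (A,merge)→861680, (A,nl_idx)→2457680 …(+4); best=23080 via (D,hash)
  {ABCE}: card=60000; try (A,hash)→12880, (E,hash)→19480, (B,hash)→22900, (A,merge)→26180, (A,nl_idx)→77680, (E,merge)→121080 …(+5); best=12880 via (A,hash)
  {ACDE}: card=3000000; try (D,hash)→28700, (A,hash)→90900, (D,merge)→192700, (E,hash)→417280, (A,merge)→1362700, (A,nl_idx)→3683700 …(+5); best=28700 via (D,hash)
  {ABCDE}: card=15000000; try (D,hash)→81880, (A,hash)→396880, (D,merge)→1037880, (E,hash)→2028480, (B,hash)→3031900, (A,merge)→7518680 …(+8); best=81880 via (D,hash)

81880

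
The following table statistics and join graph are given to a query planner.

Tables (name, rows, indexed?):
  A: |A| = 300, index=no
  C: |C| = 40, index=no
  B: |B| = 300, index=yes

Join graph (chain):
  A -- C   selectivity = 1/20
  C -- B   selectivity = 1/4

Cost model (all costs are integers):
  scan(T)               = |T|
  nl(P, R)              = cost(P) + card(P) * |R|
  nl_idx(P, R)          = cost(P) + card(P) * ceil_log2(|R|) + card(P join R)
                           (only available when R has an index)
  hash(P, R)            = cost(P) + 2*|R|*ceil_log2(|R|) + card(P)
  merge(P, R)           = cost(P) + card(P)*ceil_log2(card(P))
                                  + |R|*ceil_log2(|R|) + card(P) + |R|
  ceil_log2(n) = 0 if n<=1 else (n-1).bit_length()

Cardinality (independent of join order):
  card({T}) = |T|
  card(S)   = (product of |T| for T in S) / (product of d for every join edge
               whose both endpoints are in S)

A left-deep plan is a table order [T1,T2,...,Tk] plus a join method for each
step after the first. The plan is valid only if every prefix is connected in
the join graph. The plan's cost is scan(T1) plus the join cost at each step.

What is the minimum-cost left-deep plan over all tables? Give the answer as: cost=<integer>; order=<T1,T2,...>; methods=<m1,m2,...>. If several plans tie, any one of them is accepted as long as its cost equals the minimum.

cost=7080; order=A,C,B; methods=hash,hash

Selinger DP (subsets sized 1..n):
  {A}: scan cost=300, card=300
  {C}: scan cost=40, card=40
  {B}: scan cost=300, card=300
  {AC}: card=600; try (C,hash)→1080, (A,merge)→3320, (C,merge)→3580, (A,hash)→5480, (A,nl)→12040, (C,nl)→12300; best=1080 via (C,hash)
  {BC}: card=3000; try (C,hash)→1080, (B,merge)→3320, (B,nl_idx)→3400, (C,merge)→3580, (B,hash)→5480, (B,nl)→12040 …(+1); best=1080 via (C,hash)
  {ABC}: card=45000; try (B,hash)→7080, (A,hash)→9480, (B,merge)→10680, (A,merge)→43080, (B,nl_idx)→51480, (B,nl)→181080 …(+1); best=7080 via (B,hash)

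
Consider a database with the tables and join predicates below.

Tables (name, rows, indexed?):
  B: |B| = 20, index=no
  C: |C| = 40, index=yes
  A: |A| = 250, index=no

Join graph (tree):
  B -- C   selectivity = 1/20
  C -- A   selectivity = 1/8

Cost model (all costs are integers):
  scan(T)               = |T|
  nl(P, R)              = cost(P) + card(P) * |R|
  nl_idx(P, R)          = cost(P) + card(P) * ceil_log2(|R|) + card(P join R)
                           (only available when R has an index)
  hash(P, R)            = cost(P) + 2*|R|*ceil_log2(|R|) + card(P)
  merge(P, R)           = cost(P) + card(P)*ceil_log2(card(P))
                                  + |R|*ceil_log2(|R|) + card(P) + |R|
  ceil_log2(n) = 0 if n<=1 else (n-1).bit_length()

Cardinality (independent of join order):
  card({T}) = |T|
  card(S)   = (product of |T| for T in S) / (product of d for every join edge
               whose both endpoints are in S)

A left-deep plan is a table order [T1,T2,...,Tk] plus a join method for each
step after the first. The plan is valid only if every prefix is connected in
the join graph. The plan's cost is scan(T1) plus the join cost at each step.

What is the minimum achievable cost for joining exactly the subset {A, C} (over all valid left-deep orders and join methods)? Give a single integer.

980

Selinger DP over subsets of {A,C}:
  {C}: scan cost=40, card=40
  {A}: scan cost=250, card=250
  {AC}: card=1250; try (C,hash)→980, (A,merge)→2570, (C,merge)→2780, (C,nl_idx)→3000, (A,hash)→4080, (A,nl)→10040 …(+1); best=980 via (C,hash)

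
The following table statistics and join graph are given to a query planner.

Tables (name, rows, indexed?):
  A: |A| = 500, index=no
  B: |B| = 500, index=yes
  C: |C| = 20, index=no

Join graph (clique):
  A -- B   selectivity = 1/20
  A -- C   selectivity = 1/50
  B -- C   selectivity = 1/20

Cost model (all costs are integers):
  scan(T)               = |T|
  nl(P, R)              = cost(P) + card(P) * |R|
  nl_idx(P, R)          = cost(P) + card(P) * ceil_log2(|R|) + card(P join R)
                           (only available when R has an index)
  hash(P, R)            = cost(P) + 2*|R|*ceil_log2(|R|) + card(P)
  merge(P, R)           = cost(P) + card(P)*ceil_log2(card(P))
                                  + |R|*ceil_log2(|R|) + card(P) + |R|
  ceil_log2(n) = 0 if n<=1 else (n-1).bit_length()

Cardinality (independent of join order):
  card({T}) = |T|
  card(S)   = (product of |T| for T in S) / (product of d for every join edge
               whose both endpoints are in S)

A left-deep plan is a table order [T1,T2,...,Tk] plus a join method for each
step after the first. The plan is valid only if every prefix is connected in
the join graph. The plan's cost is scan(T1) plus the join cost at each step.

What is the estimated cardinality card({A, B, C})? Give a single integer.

250

Tables in S: A(500), B(500), C(20)
Edges inside S: A-B(d=20), A-C(d=50), B-C(d=20)
numerator = 500 * 500 * 20 = 5000000
denominator = 20 * 50 * 20 = 20000
card(S) = 5000000 / 20000 = 250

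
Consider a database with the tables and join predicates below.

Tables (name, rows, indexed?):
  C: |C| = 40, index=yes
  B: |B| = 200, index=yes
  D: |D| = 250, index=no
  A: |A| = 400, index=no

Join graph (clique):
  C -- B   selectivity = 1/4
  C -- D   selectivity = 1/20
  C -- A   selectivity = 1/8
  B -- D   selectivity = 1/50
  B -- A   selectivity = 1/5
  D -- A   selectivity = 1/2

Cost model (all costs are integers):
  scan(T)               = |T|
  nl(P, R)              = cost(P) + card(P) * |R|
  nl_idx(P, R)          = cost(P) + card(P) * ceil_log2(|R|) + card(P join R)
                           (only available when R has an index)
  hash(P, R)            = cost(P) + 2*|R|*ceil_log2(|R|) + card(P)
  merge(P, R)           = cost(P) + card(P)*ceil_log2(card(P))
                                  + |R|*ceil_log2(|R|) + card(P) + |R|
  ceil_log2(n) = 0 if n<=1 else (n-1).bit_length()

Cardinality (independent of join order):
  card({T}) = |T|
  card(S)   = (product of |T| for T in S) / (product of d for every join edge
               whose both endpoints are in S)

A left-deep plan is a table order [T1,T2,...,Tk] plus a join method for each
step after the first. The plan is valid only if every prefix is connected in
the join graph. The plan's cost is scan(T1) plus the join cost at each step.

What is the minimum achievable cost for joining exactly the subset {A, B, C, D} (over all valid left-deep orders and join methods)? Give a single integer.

Selinger DP over subsets of {A,B,C,D}:
  {C}: scan cost=40, card=40
  {B}: scan cost=200, card=200
  {D}: scan cost=250, card=250
  {A}: scan cost=400, card=400
  {BC}: card=2000; try (C,hash)→880, (B,merge)→2120, (C,merge)→2280, (B,nl_idx)→2360, (B,hash)→3280, (C,nl_idx)→3400 …(+2); best=880 via (C,hash)
  {CD}: card=500; try (C,hash)→980, (C,nl_idx)→2250, (D,merge)→2570, (C,merge)→2780, (D,hash)→4080, (D,nl)→10040 …(+1); best=980 via (C,hash)
  {AC}: card=2000; try (C,hash)→1280, (A,merge)→4320, (C,merge)→4680, (C,nl_idx)→4800, (A,hash)→7280, (A,nl)→16040 …(+1); best=1280 via (C,hash)
  {BD}: card=1000; try (B,nl_idx)→3250, (B,hash)→3700, (D,merge)→4250, (B,merge)→4300, (D,hash)→4400, (D,nl)→50200 …(+1); best=3250 via (B,nl_idx)
  {AB}: card=16000; try (B,hash)→4000, (A,merge)→6000, (B,merge)→6200, (A,hash)→7600, (B,nl_idx)→19600, (A,nl)→80200 …(+1); best=4000 via (B,hash)
  {AD}: card=50000; try (D,hash)→4800, (A,merge)→6500, (D,merge)→6650, (A,hash)→7700, (A,nl)→100250, (D,nl)→100400; best=4800 via (D,hash)
  {BCD}: card=500; try (B,hash)→4680, (C,hash)→4730, (B,nl_idx)→5480, (D,hash)→6880, (B,merge)→7780, (C,nl_idx)→9750 …(+5); best=4680 via (B,hash)
  {ABC}: card=20000; try (B,hash)→6480, (A,hash)→10080, (C,hash)→20480, (B,merge)→27080, (A,merge)→28880, (B,nl_idx)→37280 …(+5); best=6480 via (B,hash)
  {ACD}: card=12500; try (D,hash)→7280, (A,hash)→8680, (A,merge)→9980, (D,merge)→27530, (C,hash)→55280, (A,nl)→200980 …(+4); best=7280 via (D,hash)
  {ABD}: card=40000; try (A,hash)→11450, (A,merge)→18250, (D,hash)→24000, (B,hash)→58000, (D,merge)→246250, (A,nl)→403250 …(+4); best=11450 via (A,hash)
  {ABCD}: card=2500; try (A,hash)→12380, (A,merge)→13680, (B,hash)→22980, (D,hash)→30480, (C,hash)→51930, (B,nl_idx)→109780 …(+8); best=12380 via (A,hash)

12380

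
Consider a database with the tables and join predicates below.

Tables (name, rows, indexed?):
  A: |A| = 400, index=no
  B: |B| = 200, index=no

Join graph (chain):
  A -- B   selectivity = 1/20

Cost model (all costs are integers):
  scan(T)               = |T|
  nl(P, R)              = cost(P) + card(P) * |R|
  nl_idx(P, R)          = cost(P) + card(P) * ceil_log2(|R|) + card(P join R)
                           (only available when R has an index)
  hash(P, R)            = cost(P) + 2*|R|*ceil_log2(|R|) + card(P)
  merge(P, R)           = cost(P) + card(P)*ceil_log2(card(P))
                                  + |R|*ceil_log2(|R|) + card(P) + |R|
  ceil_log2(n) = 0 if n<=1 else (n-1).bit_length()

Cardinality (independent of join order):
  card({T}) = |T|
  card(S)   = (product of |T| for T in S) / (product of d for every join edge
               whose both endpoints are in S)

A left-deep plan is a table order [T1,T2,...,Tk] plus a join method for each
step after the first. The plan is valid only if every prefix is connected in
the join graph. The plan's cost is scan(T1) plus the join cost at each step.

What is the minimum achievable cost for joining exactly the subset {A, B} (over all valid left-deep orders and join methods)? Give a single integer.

4000

Selinger DP over subsets of {A,B}:
  {A}: scan cost=400, card=400
  {B}: scan cost=200, card=200
  {AB}: card=4000; try (B,hash)→4000, (A,merge)→6000, (B,merge)→6200, (A,hash)→7600, (A,nl)→80200, (B,nl)→80400; best=4000 via (B,hash)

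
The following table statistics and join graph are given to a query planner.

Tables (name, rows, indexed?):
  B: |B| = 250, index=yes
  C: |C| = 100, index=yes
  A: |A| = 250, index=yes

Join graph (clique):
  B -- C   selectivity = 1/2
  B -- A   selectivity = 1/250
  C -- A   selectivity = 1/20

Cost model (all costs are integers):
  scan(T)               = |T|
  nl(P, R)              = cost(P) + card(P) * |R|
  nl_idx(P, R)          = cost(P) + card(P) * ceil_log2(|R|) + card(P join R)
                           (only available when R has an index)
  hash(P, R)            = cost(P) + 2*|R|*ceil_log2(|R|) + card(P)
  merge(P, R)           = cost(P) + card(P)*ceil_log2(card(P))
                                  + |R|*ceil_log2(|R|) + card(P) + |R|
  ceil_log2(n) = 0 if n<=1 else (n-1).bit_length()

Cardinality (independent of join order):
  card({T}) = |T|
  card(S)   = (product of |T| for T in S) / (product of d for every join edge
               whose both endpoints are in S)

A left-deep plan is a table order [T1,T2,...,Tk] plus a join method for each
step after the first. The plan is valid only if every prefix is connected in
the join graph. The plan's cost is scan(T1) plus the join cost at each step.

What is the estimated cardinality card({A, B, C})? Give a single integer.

625

Tables in S: A(250), B(250), C(100)
Edges inside S: B-C(d=2), B-A(d=250), C-A(d=20)
numerator = 250 * 250 * 100 = 6250000
denominator = 2 * 250 * 20 = 10000
card(S) = 6250000 / 10000 = 625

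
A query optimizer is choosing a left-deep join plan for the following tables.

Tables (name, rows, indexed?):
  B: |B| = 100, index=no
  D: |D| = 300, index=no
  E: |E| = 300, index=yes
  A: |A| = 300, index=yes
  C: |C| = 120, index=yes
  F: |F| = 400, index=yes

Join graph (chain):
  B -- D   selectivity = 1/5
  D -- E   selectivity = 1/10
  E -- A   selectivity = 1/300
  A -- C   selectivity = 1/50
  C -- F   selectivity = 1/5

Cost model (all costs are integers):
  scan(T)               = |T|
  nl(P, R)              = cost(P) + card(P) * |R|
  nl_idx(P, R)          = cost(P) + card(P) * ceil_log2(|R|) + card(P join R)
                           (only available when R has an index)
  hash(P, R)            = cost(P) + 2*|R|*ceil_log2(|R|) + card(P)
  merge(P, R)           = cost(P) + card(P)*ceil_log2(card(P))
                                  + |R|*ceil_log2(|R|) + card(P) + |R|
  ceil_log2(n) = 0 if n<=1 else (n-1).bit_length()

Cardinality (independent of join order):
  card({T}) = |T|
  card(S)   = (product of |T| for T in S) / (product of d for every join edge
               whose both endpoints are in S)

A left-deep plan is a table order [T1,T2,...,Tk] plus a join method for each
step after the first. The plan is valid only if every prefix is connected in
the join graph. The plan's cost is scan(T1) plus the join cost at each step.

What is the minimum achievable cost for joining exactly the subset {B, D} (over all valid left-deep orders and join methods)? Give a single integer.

Selinger DP over subsets of {B,D}:
  {B}: scan cost=100, card=100
  {D}: scan cost=300, card=300
  {BD}: card=6000; try (B,hash)→2000, (D,merge)→3900, (B,merge)→4100, (D,hash)→5600, (D,nl)→30100, (B,nl)→30300; best=2000 via (B,hash)

2000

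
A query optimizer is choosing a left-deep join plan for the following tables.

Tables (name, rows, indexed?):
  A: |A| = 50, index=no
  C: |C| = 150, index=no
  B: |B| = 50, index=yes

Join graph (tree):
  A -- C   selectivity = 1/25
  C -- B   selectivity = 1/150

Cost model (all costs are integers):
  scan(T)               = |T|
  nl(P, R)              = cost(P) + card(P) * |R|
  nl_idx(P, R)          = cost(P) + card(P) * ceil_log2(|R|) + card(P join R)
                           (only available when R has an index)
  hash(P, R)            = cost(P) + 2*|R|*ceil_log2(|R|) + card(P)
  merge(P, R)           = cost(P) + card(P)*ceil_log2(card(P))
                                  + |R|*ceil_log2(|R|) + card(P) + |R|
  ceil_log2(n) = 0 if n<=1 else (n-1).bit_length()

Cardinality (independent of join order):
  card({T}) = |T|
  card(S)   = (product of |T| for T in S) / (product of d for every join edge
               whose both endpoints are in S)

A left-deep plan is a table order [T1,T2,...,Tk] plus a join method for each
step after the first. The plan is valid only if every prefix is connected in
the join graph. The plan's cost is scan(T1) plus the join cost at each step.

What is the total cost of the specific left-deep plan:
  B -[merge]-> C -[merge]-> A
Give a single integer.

2450

step 1: scan B: cost=50, card=50
step 2: join C via merge
    card(P join C) = 50*150/(150) = 50
    cost = 50 + 50*6 + 150*8 + 50 + 150 = 1750
step 3: join A via merge
    card(P join A) = 50*50/(25) = 100
    cost = 1750 + 50*6 + 50*6 + 50 + 50 = 2450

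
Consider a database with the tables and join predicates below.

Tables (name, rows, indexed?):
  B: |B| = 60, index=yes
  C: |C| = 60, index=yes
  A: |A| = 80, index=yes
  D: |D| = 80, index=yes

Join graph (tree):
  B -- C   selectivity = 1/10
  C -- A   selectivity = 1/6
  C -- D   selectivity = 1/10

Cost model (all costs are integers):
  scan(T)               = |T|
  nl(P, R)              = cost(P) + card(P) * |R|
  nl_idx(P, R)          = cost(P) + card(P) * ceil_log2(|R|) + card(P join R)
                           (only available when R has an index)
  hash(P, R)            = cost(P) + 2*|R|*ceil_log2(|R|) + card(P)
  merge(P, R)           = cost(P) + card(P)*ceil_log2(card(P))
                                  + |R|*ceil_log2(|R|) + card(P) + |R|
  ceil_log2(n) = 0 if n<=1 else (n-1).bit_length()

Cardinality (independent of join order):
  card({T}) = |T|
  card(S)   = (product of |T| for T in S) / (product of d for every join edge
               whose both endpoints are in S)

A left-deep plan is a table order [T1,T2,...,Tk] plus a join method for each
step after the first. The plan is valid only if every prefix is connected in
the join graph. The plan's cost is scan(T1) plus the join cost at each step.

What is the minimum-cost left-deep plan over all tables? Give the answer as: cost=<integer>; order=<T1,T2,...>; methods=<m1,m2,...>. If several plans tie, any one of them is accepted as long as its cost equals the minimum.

cost=6080; order=D,C,B,A; methods=hash,hash,hash

Selinger DP (subsets sized 1..n):
  {B}: scan cost=60, card=60
  {C}: scan cost=60, card=60
  {A}: scan cost=80, card=80
  {D}: scan cost=80, card=80
  {BC}: card=360; try (C,nl_idx)→780, (B,nl_idx)→780, (C,hash)→840, (B,hash)→840, (C,merge)→900, (B,merge)→900 …(+2); best=780 via (C,nl_idx)
  {AC}: card=800; try (C,hash)→880, (A,merge)→1120, (C,merge)→1140, (A,hash)→1240, (A,nl_idx)→1280, (C,nl_idx)→1360 …(+2); best=880 via (C,hash)
  {CD}: card=480; try (C,hash)→880, (D,nl_idx)→960, (C,nl_idx)→1040, (D,merge)→1120, (C,merge)→1140, (D,hash)→1240 …(+2); best=880 via (C,hash)
  {ABC}: card=4800; try (A,hash)→2260, (B,hash)→2400, (A,merge)→5020, (A,nl_idx)→8100, (B,merge)→10100, (B,nl_idx)→10480 …(+2); best=2260 via (A,hash)
  {BCD}: card=2880; try (B,hash)→2080, (D,hash)→2260, (D,merge)→5020, (B,merge)→6100, (D,nl_idx)→6180, (B,nl_idx)→6640 …(+2); best=2080 via (B,hash)
  {ACD}: card=6400; try (A,hash)→2480, (D,hash)→2800, (A,merge)→6320, (D,merge)→10320, (A,nl_idx)→10640, (D,nl_idx)→12880 …(+2); best=2480 via (A,hash)
  {ABCD}: card=38400; try (A,hash)→6080, (D,hash)→8180, (B,hash)→9600, (A,merge)→40160, (A,nl_idx)→60640, (D,merge)→70100 …(+6); best=6080 via (A,hash)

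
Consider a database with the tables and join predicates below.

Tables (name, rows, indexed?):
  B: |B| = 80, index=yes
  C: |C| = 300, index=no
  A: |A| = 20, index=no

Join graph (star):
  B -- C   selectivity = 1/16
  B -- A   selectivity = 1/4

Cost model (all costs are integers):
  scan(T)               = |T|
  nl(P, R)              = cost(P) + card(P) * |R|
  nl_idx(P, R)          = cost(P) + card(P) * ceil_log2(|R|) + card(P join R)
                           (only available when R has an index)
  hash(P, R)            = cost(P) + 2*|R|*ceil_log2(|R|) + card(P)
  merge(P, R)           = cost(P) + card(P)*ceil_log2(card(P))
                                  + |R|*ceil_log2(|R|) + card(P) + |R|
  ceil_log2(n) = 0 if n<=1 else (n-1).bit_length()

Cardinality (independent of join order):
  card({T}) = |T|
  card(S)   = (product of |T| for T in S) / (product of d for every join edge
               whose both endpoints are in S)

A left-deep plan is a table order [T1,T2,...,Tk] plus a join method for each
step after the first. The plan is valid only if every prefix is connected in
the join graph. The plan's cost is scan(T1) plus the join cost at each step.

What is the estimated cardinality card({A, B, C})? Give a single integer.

Tables in S: A(20), B(80), C(300)
Edges inside S: B-C(d=16), B-A(d=4)
numerator = 20 * 80 * 300 = 480000
denominator = 16 * 4 = 64
card(S) = 480000 / 64 = 7500

7500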